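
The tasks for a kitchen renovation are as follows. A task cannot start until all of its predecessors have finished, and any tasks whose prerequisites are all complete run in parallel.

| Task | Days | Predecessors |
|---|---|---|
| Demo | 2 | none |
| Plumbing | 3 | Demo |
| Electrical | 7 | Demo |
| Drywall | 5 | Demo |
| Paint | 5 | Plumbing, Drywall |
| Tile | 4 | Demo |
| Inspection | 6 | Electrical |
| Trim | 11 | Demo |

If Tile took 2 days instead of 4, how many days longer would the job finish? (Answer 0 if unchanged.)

0

As given, the longest chain is Demo→Electrical→Inspection = 2+7+6 = 15, so the finish is 15 days.
The longest path through Tile is only 6 days, so Tile has float 9.
No other chain overtakes it, so the finish is 15 days.
Change in finish: 15 − 15 = +0 days.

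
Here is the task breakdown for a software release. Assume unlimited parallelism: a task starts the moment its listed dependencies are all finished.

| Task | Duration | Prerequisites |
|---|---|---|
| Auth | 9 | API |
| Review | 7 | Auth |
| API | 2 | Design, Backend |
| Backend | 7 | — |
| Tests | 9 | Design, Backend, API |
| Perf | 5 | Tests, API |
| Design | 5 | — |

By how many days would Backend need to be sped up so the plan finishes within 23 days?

2

Current finish: 25 days; target: 23.
Backend is on every critical path, so each day cut from Backend cuts the finish by one (this holds down to a finish of 23).
Need 25 − 23 = 2 days off Backend → Backend becomes 5 days, finish becomes 23.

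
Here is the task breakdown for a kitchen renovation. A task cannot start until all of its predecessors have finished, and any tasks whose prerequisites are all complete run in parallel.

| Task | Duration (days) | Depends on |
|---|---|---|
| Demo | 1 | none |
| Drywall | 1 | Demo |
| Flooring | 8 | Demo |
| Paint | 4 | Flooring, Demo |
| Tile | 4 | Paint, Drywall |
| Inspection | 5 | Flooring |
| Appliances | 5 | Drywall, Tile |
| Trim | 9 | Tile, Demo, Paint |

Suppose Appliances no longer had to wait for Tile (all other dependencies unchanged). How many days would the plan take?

With the dependency in place, Demo→Flooring→Paint→Tile→Trim = 1+8+4+4+9 = 26 sets the finish at 26 days.
Without Tile→Appliances, Appliances's earliest start moves from 17 to 2.
New critical path: Demo→Flooring→Paint→Tile→Trim = 1+8+4+4+9 = 26 ⇒ 26 days.

26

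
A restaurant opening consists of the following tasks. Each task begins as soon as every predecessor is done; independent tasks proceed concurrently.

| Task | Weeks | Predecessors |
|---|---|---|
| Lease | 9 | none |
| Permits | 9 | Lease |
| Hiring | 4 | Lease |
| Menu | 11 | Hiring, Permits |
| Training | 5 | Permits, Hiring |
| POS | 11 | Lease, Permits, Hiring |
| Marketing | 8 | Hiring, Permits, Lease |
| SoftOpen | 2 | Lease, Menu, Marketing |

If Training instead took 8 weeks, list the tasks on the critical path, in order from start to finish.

Lease, Permits, Menu, SoftOpen

Critical path before the change: Lease→Permits→Menu→SoftOpen = 9+9+11+2 = 31 giving 31 weeks.
The longest path through Training is only 23 weeks, so Training has float 8.
The critical path is still Lease→Permits→Menu→SoftOpen; finish is now 31 weeks.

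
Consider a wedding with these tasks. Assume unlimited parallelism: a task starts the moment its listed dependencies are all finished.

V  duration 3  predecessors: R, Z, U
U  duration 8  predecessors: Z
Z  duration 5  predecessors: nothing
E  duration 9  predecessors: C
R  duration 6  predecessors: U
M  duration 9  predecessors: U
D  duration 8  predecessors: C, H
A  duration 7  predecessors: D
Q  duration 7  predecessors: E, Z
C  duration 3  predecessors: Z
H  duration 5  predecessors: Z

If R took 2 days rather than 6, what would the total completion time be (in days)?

25

The binding path is Z→H→D→A = 5+5+8+7 = 25; finish at 25 days.
The longest path through R is only 22 days, so R has float 3.
That remains the longest chain; total 25 days.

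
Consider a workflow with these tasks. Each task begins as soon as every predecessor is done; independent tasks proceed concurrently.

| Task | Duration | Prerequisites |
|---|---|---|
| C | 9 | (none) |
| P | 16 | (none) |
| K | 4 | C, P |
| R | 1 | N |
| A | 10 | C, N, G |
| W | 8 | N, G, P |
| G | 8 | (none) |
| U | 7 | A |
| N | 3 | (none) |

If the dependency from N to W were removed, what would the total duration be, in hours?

With the dependency in place, C→A→U = 9+10+7 = 26 sets the finish at 26 hours.
Dropping N→W doesn't change W's earliest start (16); another predecessor still binds.
New critical path: C→A→U = 9+10+7 = 26 ⇒ 26 hours.

26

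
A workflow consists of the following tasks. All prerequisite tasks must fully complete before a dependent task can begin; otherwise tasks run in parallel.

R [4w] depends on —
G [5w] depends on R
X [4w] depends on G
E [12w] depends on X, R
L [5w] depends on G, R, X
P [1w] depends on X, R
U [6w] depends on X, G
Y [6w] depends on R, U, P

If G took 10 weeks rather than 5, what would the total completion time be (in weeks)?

The binding path is R→G→X→E = 4+5+4+12 = 25; finish at 25 weeks.
Since G is critical, the +5 change carries straight to that chain (now 30 weeks).
The critical path is still R→G→X→E; finish is now 30 weeks.

30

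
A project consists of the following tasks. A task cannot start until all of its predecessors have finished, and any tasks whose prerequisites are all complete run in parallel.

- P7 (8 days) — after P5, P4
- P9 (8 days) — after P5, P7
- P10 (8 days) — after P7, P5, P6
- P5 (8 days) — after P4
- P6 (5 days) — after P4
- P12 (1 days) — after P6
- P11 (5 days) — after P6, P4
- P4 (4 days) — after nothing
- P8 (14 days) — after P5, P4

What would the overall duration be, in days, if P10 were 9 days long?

29

Actual critical path: P4→P5→P7→P10 = 4+8+8+8 = 28 ⇒ 28 days.
P10 is on the critical path; changing it to 9 makes that path 29 days.
That remains the longest chain; total 29 days.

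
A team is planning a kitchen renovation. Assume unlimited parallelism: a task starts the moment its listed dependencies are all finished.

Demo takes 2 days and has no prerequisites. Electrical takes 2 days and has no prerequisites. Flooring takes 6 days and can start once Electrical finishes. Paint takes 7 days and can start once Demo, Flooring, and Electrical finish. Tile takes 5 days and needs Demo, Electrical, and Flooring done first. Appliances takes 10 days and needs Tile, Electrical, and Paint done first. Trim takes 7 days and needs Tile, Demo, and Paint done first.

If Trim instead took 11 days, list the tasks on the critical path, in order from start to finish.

Electrical, Flooring, Paint, Trim

As given, the longest chain is Electrical→Flooring→Paint→Appliances = 2+6+7+10 = 25, so the finish is 25 days.
Trim is off the critical path — its longest chain is 22 days, giving 3 of slack.
The binding chain switches to Electrical→Flooring→Paint→Trim = 2+6+7+11 = 26; finish 26 days.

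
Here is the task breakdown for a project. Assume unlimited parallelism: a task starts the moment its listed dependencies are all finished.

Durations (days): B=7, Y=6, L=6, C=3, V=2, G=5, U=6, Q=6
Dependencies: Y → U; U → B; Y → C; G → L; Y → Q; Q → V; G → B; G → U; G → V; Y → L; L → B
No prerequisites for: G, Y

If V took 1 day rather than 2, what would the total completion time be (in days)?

Critical path before the change: Y→U→B = 6+6+7 = 19 giving 19 days.
V has 5 days of float (longest path through it is 14).
The critical path is still Y→U→B; finish is now 19 days.

19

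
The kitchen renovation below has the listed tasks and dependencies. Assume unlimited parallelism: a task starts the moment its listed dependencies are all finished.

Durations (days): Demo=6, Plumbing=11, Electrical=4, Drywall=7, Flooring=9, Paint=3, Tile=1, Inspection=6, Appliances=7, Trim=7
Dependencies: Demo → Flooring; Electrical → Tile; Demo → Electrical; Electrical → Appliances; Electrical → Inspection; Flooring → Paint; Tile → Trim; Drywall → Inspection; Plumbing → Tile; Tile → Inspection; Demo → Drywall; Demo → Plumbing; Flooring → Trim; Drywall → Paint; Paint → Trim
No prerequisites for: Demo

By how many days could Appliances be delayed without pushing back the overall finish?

Critical path: Demo→Plumbing→Tile→Trim = 6+11+1+7 = 25, so the finish is 25 days.
Appliances finishes as early as 17 and must finish by 25.
So Appliances can slip 25 − 17 = 8 days.

8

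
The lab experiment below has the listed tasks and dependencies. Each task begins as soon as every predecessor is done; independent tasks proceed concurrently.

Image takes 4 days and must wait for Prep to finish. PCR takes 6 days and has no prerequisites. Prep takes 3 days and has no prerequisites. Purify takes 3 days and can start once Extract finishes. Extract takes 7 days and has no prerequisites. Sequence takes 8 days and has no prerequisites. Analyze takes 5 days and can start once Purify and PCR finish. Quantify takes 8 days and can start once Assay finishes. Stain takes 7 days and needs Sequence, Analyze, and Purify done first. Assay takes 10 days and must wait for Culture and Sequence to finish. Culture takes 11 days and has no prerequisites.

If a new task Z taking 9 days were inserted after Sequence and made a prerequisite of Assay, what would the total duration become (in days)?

35

Originally the plan takes 29 days.
With Z inserted, Assay now waits for max(Culture, Sequence, Z).
New critical path: Sequence→Z→Assay→Quantify = 8+9+10+8 = 35 ⇒ 35 days.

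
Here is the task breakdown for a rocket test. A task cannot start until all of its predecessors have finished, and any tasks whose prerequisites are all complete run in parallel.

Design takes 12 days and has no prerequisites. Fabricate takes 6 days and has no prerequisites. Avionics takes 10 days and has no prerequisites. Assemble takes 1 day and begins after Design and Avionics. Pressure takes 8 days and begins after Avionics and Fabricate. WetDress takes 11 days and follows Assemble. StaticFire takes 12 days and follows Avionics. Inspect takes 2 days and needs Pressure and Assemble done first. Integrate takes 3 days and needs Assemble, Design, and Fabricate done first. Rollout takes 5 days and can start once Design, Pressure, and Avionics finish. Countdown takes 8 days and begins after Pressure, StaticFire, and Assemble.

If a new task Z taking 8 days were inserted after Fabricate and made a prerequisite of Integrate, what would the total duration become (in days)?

30

Originally the project takes 30 days.
With Z inserted, Integrate now waits for max(Assemble, Design, Fabricate, Z).
New critical path: Avionics→StaticFire→Countdown = 10+12+8 = 30 ⇒ 30 days.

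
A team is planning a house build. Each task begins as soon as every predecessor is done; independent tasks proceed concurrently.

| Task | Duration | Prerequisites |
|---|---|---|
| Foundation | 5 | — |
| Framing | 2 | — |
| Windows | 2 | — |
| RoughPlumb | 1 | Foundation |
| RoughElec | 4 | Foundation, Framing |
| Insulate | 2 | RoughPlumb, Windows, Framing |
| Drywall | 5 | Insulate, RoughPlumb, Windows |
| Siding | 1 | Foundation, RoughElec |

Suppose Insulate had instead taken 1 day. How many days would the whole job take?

12

The binding path is Foundation→RoughPlumb→Insulate→Drywall = 5+1+2+5 = 13; finish at 13 days.
Since Insulate is critical, the -1 change carries straight to that chain (now 12 days).
That remains the longest chain; total 12 days.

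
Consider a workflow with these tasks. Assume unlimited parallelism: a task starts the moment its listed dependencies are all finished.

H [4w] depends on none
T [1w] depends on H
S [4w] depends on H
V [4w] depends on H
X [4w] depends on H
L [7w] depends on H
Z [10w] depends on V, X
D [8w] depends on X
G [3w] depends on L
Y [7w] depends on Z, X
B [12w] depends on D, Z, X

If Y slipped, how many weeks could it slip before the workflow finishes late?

5

Critical path: H→V→Z→B = 4+4+10+12 = 30, so the finish is 30 weeks.
Longest path through Y: 25 weeks (earliest finish 25, latest finish 30).
So Y can slip 30 − 25 = 5 weeks.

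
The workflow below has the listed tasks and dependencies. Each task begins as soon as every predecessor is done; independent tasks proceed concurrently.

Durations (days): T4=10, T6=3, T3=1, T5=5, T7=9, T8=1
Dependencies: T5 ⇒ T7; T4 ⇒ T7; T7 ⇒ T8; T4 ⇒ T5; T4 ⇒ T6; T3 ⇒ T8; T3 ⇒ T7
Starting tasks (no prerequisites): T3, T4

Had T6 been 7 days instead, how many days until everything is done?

As given, the longest chain is T4→T5→T7→T8 = 10+5+9+1 = 25, so the finish is 25 days.
The longest path through T6 is only 13 days, so T6 has float 12.
No other chain overtakes it, so the finish is 25 days.

25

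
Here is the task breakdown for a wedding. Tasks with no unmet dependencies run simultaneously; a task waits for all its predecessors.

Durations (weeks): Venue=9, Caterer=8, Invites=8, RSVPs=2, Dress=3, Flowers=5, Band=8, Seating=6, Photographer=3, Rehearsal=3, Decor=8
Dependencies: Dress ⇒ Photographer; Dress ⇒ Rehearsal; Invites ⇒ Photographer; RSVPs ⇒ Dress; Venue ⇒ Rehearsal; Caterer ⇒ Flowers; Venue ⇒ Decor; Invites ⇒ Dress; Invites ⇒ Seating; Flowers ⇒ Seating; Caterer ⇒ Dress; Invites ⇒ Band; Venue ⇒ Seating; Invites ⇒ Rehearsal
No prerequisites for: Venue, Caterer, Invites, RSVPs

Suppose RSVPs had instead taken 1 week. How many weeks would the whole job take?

19

Baseline: Caterer→Flowers→Seating = 8+5+6 = 19 → 19 weeks.
RSVPs has 11 weeks of float (longest path through it is 8).
That remains the longest chain; total 19 weeks.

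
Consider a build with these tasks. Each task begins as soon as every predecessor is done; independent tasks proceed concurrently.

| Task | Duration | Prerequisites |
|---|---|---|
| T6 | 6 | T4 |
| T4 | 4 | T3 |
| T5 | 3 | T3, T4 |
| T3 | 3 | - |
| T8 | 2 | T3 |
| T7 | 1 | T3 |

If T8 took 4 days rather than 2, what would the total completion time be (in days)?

13

Baseline: T3→T4→T6 = 3+4+6 = 13 → 13 days.
The longest path through T8 is only 5 days, so T8 has float 8.
That remains the longest chain; total 13 days.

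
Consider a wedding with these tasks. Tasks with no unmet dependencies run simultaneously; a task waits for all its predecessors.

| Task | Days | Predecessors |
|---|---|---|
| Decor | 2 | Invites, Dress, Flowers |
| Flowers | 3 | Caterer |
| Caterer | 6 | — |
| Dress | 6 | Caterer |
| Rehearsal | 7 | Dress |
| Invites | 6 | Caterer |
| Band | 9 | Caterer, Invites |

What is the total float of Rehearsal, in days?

The longest chain is Caterer→Invites→Band = 6+6+9 = 21; overall finish 21 days.
The longest chain containing Rehearsal totals 19 days.
Slack of Rehearsal = 14 − 12 = 2 days.

2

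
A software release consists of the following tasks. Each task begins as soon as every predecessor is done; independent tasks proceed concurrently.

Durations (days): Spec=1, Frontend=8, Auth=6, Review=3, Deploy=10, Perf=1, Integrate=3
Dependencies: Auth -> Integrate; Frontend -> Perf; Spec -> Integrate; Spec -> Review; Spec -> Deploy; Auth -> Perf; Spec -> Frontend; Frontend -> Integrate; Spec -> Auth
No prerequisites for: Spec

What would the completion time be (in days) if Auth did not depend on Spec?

Original critical path: Spec→Frontend→Integrate = 1+8+3 = 12 ⇒ 12 days.
Without Spec→Auth, Auth's earliest start moves from 1 to 0.
The longest chain is now Spec→Frontend→Integrate = 1+8+3 = 12, so the schedule takes 12 days.

12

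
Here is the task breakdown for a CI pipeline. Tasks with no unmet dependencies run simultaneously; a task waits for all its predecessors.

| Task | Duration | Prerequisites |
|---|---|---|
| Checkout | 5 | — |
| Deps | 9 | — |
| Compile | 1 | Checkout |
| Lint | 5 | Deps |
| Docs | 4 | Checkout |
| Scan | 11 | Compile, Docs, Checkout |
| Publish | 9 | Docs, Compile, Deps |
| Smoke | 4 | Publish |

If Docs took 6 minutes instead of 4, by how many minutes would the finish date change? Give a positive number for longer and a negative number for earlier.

2

Actual critical path: Checkout→Docs→Publish→Smoke = 5+4+9+4 = 22 ⇒ 22 minutes.
Docs is on the critical path; changing it to 6 makes that path 24 minutes.
The critical path is still Checkout→Docs→Publish→Smoke; finish is now 24 minutes.
Change in finish: 24 − 22 = +2 minutes.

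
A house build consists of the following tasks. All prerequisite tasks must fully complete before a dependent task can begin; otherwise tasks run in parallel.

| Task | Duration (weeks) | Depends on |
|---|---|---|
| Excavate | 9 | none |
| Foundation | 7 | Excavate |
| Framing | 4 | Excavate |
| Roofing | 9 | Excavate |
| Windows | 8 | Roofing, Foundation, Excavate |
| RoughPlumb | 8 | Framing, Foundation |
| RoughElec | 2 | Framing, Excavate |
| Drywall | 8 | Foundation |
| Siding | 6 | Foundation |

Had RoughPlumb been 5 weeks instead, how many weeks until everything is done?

26

As given, the longest chain is Excavate→Roofing→Windows = 9+9+8 = 26, so the finish is 26 weeks.
RoughPlumb is off the critical path — its longest chain is 24 weeks, giving 2 of slack.
That remains the longest chain; total 26 weeks.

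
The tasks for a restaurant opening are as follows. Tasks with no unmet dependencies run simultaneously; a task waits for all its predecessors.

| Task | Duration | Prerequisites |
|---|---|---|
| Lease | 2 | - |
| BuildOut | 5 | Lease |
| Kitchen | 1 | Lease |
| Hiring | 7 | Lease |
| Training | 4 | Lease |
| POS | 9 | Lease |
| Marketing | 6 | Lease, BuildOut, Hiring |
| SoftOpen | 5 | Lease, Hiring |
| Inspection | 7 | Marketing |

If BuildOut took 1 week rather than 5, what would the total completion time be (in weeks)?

The binding path is Lease→Hiring→Marketing→Inspection = 2+7+6+7 = 22; finish at 22 weeks.
The longest path through BuildOut is only 20 weeks, so BuildOut has float 2.
That remains the longest chain; total 22 weeks.

22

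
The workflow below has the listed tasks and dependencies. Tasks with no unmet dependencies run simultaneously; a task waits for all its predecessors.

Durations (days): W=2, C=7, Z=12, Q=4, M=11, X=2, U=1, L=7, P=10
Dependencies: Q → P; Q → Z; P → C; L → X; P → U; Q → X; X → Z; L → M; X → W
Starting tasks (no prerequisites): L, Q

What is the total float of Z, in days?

0

L→X→Z = 7+2+12 = 21 sets the makespan at 21 days.
Longest path through Z: 21 days (earliest finish 21, latest finish 21).
Slack of Z = 9 − 9 = 0 days.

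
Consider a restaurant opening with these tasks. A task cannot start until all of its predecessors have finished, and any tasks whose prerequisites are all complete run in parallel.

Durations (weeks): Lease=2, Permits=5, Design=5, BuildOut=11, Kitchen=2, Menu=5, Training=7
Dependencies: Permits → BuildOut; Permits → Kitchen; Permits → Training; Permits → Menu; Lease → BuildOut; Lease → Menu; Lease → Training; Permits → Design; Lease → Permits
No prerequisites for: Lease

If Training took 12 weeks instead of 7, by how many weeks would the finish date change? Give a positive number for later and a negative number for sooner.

The binding path is Lease→Permits→BuildOut = 2+5+11 = 18; finish at 18 weeks.
Training has 4 weeks of float (longest path through it is 14).
The binding chain switches to Lease→Permits→Training = 2+5+12 = 19; finish 19 weeks.
Change in finish: 19 − 18 = +1 weeks.

1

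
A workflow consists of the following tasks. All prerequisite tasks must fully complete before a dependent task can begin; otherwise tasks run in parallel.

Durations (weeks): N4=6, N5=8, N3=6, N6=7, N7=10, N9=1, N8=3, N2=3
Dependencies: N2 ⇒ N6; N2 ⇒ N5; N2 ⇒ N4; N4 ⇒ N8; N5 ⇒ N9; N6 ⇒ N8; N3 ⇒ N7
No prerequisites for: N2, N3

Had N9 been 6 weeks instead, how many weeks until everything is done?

17

The binding path is N3→N7 = 6+10 = 16; finish at 16 weeks.
The longest path through N9 is only 12 weeks, so N9 has float 4.
New critical path: N2→N5→N9 = 3+8+6 = 17 ⇒ 17 weeks.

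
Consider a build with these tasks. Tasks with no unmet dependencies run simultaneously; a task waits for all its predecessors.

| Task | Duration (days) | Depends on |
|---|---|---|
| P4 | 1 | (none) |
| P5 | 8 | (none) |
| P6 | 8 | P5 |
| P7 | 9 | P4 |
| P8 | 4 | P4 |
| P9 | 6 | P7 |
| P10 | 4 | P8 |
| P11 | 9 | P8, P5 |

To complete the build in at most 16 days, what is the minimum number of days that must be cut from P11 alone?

1

Current finish: 17 days; target: 16.
P11 is on every critical path, so each day cut from P11 cuts the finish by one (this holds down to a finish of 16).
Need 17 − 16 = 1 day off P11 → P11 becomes 8 days, finish becomes 16.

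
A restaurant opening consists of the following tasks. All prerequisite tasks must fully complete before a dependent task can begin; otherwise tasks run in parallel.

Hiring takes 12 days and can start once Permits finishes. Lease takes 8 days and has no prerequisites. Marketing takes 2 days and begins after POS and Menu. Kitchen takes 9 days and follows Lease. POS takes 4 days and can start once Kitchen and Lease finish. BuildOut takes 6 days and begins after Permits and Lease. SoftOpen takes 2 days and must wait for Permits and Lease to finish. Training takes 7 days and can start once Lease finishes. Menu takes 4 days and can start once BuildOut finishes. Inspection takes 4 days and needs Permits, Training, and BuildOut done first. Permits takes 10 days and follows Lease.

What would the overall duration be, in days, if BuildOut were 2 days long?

Baseline: Lease→Permits→BuildOut→Menu→Marketing = 8+10+6+4+2 = 30 → 30 days.
BuildOut lies on that path, so at 2 days the path becomes 26 days.
The binding chain switches to Lease→Permits→Hiring = 8+10+12 = 30; finish 30 days.

30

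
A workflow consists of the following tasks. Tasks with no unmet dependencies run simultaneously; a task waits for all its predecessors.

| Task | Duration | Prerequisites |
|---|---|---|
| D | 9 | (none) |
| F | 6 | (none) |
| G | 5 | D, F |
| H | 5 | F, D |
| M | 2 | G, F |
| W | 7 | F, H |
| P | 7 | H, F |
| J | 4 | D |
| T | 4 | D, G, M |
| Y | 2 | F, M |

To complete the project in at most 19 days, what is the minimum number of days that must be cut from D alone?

Current finish: 21 days; target: 19.
D is on every critical path, so each day cut from D cuts the finish by one (this holds down to a finish of 18).
Need 21 − 19 = 2 days off D → D becomes 7 days, finish becomes 19.

2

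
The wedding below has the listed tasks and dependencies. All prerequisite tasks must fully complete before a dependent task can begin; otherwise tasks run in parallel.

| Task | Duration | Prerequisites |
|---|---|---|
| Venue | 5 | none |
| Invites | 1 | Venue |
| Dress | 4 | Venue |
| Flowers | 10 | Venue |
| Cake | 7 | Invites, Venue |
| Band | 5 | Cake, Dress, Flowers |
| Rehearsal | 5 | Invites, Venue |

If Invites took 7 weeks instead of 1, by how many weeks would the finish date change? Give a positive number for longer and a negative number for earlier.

4

Actual critical path: Venue→Flowers→Band = 5+10+5 = 20 ⇒ 20 weeks.
The longest path through Invites is only 18 weeks, so Invites has float 2.
The binding chain switches to Venue→Invites→Cake→Band = 5+7+7+5 = 24; finish 24 weeks.
Change in finish: 24 − 20 = +4 weeks.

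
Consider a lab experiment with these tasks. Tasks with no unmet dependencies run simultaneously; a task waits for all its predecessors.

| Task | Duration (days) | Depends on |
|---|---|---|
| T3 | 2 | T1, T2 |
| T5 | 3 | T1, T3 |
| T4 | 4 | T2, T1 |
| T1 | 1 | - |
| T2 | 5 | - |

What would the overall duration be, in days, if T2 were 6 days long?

Actual critical path: T2→T3→T5 = 5+2+3 = 10 ⇒ 10 days.
T2 lies on that path, so at 6 days the path becomes 11 days.
The critical path is still T2→T3→T5; finish is now 11 days.

11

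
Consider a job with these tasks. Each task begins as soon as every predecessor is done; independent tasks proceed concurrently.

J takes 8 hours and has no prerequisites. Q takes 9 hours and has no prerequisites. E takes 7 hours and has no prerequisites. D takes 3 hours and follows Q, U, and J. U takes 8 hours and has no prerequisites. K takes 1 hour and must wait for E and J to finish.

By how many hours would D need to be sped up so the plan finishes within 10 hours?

Current finish: 12 hours; target: 10.
D is on every critical path, so each hour cut from D cuts the finish by one (this holds down to a finish of 10).
Need 12 − 10 = 2 hours off D → D becomes 1 hour, finish becomes 10.

2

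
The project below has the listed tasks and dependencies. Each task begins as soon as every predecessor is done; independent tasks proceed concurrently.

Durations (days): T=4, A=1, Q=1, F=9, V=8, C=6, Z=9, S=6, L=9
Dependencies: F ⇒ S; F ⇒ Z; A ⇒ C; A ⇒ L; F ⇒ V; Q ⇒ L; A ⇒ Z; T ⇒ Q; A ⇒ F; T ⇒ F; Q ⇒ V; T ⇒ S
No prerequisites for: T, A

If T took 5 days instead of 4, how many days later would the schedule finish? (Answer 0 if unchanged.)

As given, the longest chain is T→F→Z = 4+9+9 = 22, so the finish is 22 days.
T lies on that path, so at 5 days the path becomes 23 days.
The critical path is still T→F→Z; finish is now 23 days.
Change in finish: 23 − 22 = +1 days.

1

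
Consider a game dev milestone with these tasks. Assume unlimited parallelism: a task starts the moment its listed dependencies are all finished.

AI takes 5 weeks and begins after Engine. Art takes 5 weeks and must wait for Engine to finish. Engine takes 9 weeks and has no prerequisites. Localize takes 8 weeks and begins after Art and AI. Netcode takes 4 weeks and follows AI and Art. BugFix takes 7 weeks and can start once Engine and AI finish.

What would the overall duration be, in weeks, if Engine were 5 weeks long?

18

The binding path is Engine→Art→Localize = 9+5+8 = 22; finish at 22 weeks.
Since Engine is critical, the -4 change carries straight to that chain (now 18 weeks).
The critical path is still Engine→Art→Localize; finish is now 18 weeks.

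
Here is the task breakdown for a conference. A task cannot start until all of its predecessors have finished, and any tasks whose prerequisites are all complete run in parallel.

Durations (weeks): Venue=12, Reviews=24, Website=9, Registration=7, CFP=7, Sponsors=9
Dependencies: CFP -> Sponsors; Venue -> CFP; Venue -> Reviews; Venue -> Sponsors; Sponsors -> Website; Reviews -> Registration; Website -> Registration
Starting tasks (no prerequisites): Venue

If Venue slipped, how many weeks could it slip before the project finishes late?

Venue→CFP→Sponsors→Website→Registration = 12+7+9+9+7 = 44 sets the makespan at 44 weeks.
The longest chain containing Venue totals 44 weeks.
Float = 44 − 44 = 0.

0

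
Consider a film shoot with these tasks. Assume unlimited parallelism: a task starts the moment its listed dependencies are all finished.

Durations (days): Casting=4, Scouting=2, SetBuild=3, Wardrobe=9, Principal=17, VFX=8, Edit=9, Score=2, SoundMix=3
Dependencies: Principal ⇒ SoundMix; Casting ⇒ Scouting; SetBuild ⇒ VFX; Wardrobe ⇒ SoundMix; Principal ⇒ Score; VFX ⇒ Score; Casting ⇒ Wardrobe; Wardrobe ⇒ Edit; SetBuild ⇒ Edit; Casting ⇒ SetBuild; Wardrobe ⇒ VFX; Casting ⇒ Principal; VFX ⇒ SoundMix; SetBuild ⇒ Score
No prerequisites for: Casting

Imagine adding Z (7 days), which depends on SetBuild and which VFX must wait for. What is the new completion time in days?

25

Originally the schedule takes 24 days.
With Z inserted, VFX now waits for max(SetBuild, Wardrobe, Z).
New critical path: Casting→SetBuild→Z→VFX→SoundMix = 4+3+7+8+3 = 25 ⇒ 25 days.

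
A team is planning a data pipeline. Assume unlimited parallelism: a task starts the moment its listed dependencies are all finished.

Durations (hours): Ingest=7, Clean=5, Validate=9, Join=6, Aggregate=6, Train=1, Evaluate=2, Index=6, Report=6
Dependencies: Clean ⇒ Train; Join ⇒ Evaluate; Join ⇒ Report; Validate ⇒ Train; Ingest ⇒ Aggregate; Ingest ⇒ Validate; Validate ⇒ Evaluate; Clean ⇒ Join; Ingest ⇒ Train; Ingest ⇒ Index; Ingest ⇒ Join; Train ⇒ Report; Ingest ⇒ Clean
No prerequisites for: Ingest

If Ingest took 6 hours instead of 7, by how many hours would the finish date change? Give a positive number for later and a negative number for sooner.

-1

As given, the longest chain is Ingest→Clean→Join→Report = 7+5+6+6 = 24, so the finish is 24 hours.
Since Ingest is critical, the -1 change carries straight to that chain (now 23 hours).
The critical path is still Ingest→Clean→Join→Report; finish is now 23 hours.
Change in finish: 23 − 24 = -1 hours.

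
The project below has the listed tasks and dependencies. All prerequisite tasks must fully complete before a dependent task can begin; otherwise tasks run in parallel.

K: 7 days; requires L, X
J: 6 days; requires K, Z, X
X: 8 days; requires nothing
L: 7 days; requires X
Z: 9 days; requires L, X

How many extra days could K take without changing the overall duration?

The longest chain is X→L→Z→J = 8+7+9+6 = 30; overall finish 30 days.
Longest path through K: 28 days (earliest finish 22, latest finish 24).
Slack of K = 17 − 15 = 2 days.

2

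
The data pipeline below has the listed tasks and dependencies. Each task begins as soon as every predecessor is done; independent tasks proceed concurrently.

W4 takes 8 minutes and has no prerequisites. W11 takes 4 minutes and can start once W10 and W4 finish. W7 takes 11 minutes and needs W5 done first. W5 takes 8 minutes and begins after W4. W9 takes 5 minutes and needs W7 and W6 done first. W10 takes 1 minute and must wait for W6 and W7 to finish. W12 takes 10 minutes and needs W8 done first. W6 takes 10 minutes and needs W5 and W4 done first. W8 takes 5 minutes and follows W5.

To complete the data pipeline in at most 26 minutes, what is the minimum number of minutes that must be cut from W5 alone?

6

Current finish: 32 minutes; target: 26.
W5 is on every critical path, so each minute cut from W5 cuts the finish by one (this holds down to a finish of 25).
Need 32 − 26 = 6 minutes off W5 → W5 becomes 2 minutes, finish becomes 26.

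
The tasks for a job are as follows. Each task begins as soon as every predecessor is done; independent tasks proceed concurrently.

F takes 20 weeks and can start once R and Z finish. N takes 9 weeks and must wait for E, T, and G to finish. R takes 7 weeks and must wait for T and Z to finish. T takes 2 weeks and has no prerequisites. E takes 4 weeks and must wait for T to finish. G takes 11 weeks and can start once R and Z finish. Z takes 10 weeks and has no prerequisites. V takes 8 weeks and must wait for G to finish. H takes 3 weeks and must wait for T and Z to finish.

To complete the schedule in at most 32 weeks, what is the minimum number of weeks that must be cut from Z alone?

5

Current finish: 37 weeks; target: 32.
Z is on every critical path, so each week cut from Z cuts the finish by one (this holds down to a finish of 29).
Need 37 − 32 = 5 weeks off Z → Z becomes 5 weeks, finish becomes 32.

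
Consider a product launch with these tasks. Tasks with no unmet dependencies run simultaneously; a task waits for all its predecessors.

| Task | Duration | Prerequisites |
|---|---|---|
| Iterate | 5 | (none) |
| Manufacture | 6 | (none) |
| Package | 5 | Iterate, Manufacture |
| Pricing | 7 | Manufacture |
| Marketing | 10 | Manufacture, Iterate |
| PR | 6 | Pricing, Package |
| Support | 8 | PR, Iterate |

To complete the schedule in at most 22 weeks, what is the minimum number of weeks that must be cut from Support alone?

Current finish: 27 weeks; target: 22.
Support is on every critical path, so each week cut from Support cuts the finish by one (this holds down to a finish of 20).
Need 27 − 22 = 5 weeks off Support → Support becomes 3 weeks, finish becomes 22.

5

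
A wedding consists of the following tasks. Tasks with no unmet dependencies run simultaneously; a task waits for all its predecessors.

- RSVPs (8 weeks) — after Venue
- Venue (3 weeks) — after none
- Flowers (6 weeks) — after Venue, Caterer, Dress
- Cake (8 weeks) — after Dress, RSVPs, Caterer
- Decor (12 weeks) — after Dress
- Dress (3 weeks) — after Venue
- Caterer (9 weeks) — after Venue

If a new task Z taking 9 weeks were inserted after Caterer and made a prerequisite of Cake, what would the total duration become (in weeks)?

Originally the job takes 20 weeks.
With Z inserted, Cake now waits for max(Dress, RSVPs, Caterer, Z).
New critical path: Venue→Caterer→Z→Cake = 3+9+9+8 = 29 ⇒ 29 weeks.

29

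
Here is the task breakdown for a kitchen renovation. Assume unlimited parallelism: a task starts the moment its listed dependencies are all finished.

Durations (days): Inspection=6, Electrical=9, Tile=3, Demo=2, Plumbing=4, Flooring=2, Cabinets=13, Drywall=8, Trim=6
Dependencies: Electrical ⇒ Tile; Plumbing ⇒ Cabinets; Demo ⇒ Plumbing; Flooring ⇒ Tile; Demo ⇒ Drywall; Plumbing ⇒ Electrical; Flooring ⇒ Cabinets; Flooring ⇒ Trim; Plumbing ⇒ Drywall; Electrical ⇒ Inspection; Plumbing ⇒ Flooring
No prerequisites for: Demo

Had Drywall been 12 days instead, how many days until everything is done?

21

Baseline: Demo→Plumbing→Electrical→Inspection = 2+4+9+6 = 21 → 21 days.
Drywall is off the critical path — its longest chain is 14 days, giving 7 of slack.
That remains the longest chain; total 21 days.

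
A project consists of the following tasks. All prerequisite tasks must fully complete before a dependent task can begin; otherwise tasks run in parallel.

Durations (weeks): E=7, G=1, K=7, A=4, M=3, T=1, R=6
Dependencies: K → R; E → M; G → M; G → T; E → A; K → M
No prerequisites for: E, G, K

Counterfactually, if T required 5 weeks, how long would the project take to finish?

As given, the longest chain is K→R = 7+6 = 13, so the finish is 13 weeks.
The longest path through T is only 2 weeks, so T has float 11.
The critical path is still K→R; finish is now 13 weeks.

13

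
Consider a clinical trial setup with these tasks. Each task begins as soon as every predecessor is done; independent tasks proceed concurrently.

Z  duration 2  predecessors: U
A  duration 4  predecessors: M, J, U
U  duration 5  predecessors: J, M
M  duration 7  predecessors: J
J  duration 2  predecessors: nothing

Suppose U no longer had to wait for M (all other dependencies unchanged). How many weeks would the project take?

Original critical path: J→M→U→A = 2+7+5+4 = 18 ⇒ 18 weeks.
Without M→U, U's earliest start moves from 9 to 2.
The longest chain is now J→M→A = 2+7+4 = 13, so the project takes 13 weeks.

13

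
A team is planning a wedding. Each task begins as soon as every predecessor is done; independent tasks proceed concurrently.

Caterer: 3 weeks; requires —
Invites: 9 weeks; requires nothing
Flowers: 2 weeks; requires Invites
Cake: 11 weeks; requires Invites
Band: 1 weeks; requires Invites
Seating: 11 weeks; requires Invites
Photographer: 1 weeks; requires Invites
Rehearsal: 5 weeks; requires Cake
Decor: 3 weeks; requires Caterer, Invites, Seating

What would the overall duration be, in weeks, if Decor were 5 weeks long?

Baseline: Invites→Cake→Rehearsal = 9+11+5 = 25 → 25 weeks.
Decor has 2 weeks of float (longest path through it is 23).
No other chain overtakes it, so the finish is 25 weeks.

25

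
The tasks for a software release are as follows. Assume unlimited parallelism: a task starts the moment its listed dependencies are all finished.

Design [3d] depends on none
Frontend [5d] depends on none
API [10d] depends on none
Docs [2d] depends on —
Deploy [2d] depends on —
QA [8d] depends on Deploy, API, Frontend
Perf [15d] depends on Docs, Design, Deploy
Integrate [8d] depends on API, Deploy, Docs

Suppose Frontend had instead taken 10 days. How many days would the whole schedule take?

18

Baseline: Design→Perf = 3+15 = 18 → 18 days.
Frontend is off the critical path — its longest chain is 13 days, giving 5 of slack.
No other chain overtakes it, so the finish is 18 days.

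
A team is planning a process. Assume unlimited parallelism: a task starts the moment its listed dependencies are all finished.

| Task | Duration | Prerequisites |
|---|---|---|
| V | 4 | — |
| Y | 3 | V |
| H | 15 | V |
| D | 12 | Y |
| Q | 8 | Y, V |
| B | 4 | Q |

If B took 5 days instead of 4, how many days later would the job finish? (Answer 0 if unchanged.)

The binding path is V→Y→Q→B = 4+3+8+4 = 19; finish at 19 days.
B is on the critical path; changing it to 5 makes that path 20 days.
The critical path is still V→Y→Q→B; finish is now 20 days.
Change in finish: 20 − 19 = +1 days.

1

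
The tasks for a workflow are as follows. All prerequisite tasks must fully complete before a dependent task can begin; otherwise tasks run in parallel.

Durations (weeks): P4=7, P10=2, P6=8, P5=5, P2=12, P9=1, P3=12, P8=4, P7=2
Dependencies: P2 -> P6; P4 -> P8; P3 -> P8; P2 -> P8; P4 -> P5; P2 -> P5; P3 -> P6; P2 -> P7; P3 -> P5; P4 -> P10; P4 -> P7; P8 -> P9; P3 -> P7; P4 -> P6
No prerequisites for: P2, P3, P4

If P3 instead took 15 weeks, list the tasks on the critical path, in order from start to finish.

P3, P6

The binding path is P3→P6 = 12+8 = 20; finish at 20 weeks.
Since P3 is critical, the +3 change carries straight to that chain (now 23 weeks).
The critical path is still P3→P6; finish is now 23 weeks.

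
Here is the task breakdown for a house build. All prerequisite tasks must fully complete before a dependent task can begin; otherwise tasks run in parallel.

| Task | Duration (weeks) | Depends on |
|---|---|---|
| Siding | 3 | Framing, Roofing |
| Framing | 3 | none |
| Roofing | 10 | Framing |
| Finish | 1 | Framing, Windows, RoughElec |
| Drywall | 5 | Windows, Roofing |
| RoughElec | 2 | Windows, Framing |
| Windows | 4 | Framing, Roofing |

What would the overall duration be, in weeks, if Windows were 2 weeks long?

Actual critical path: Framing→Roofing→Windows→Drywall = 3+10+4+5 = 22 ⇒ 22 weeks.
Windows lies on that path, so at 2 weeks the path becomes 20 weeks.
No other chain overtakes it, so the finish is 20 weeks.

20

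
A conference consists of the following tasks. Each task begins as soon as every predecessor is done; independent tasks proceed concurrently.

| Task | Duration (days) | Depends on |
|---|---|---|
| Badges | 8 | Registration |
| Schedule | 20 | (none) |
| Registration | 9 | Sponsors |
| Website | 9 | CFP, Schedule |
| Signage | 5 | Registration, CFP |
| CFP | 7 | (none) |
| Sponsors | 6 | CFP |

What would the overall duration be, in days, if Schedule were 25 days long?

Baseline: CFP→Sponsors→Registration→Badges = 7+6+9+8 = 30 → 30 days.
Schedule is off the critical path — its longest chain is 29 days, giving 1 of slack.
New critical path: Schedule→Website = 25+9 = 34 ⇒ 34 days.

34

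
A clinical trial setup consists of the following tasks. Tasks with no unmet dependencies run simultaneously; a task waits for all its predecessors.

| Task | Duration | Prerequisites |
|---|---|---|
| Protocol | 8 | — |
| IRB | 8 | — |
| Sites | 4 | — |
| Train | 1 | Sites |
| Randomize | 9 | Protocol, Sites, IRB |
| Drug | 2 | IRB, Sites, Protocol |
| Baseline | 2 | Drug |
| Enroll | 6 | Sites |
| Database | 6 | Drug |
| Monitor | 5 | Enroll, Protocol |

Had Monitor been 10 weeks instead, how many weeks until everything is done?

20

The binding path is Protocol→Randomize = 8+9 = 17; finish at 17 weeks.
Monitor has 2 weeks of float (longest path through it is 15).
Now Sites→Enroll→Monitor = 4+6+10 = 20 is longest, so the finish becomes 20 weeks.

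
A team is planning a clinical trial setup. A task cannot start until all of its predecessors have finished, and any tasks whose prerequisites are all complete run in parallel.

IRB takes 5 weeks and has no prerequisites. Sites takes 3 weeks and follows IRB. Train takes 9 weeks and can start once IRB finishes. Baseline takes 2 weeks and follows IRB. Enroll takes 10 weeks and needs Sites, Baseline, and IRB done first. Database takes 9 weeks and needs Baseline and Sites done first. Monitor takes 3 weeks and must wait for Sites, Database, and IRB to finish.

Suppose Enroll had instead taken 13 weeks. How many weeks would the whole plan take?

Critical path before the change: IRB→Sites→Database→Monitor = 5+3+9+3 = 20 giving 20 weeks.
The longest path through Enroll is only 18 weeks, so Enroll has float 2.
The binding chain switches to IRB→Sites→Enroll = 5+3+13 = 21; finish 21 weeks.

21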